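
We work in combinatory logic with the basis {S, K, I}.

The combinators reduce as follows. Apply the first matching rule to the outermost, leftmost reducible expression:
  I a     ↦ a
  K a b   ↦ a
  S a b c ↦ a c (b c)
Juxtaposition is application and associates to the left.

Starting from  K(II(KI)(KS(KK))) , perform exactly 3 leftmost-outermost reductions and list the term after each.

Answer: after 3 steps: KI

Reduction:
  start: K(II(KI)(KS(KK)))
  step 1: K(I(KI)(KS(KK)))
  step 2: K(KI(KS(KK)))
  step 3: KI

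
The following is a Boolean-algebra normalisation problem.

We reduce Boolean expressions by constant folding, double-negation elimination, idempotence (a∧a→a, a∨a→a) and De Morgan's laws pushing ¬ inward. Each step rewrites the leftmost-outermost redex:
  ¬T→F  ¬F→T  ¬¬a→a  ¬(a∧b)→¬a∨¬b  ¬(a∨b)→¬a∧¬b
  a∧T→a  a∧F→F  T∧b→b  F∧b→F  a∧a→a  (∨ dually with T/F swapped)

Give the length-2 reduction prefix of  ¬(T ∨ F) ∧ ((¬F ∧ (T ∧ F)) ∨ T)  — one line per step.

  start: ¬(T ∨ F) ∧ ((¬F ∧ (T ∧ F)) ∨ T)
  step 1: (¬T ∧ ¬F) ∧ ((¬F ∧ (T ∧ F)) ∨ T)
  step 2: (F ∧ ¬F) ∧ ((¬F ∧ (T ∧ F)) ∨ T)

Answer: after 2 steps: (F ∧ ¬F) ∧ ((¬F ∧ (T ∧ F)) ∨ T)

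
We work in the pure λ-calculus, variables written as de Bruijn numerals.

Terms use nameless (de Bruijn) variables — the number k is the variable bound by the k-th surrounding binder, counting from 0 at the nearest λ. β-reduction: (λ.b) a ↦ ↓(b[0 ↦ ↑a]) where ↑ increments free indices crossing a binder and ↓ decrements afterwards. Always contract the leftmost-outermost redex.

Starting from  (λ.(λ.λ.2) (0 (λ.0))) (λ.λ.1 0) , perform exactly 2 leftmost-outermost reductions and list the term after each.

  start: (λ.(λ.λ.2) (0 (λ.0))) (λ.λ.1 0)
  step 1: (λ.λ.λ.λ.1 0) ((λ.λ.1 0) (λ.0))
  step 2: λ.λ.λ.1 0

Answer: after 2 steps: λ.λ.λ.1 0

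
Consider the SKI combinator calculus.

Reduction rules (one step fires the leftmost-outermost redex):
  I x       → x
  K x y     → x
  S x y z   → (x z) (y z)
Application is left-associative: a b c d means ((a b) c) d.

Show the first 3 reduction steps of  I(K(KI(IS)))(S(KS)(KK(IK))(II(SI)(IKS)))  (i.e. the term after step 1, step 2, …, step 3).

  start: I(K(KI(IS)))(S(KS)(KK(IK))(II(SI)(IKS)))
  step 1: K(KI(IS))(S(KS)(KK(IK))(II(SI)(IKS)))
  step 2: KI(IS)
  step 3: I

Answer: after 3 steps: I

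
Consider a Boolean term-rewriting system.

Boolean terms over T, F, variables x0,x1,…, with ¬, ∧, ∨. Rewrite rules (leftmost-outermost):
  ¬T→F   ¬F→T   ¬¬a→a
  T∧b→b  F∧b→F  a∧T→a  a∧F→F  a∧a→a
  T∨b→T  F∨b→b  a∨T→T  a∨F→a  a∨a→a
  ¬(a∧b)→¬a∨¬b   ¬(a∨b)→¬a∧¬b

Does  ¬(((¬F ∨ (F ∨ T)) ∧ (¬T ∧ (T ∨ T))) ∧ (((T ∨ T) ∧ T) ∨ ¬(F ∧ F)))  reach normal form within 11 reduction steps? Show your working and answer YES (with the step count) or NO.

Answer: YES — reaches normal form T in 10 ≤ 11 steps

Reduction:
  start: ¬(((¬F ∨ (F ∨ T)) ∧ (¬T ∧ (T ∨ T))) ∧ (((T ∨ T) ∧ T) ∨ ¬(F ∧ F)))
  step 1: ¬((¬F ∨ (F ∨ T)) ∧ (¬T ∧ (T ∨ T))) ∨ ¬(((T ∨ T) ∧ T) ∨ ¬(F ∧ F))
  step 2: (¬(¬F ∨ (F ∨ T)) ∨ ¬(¬T ∧ (T ∨ T))) ∨ ¬(((T ∨ T) ∧ T) ∨ ¬(F ∧ F))
  step 3: ((¬¬F ∧ ¬(F ∨ T)) ∨ ¬(¬T ∧ (T ∨ T))) ∨ ¬(((T ∨ T) ∧ T) ∨ ¬(F ∧ F))
  step 4: ((F ∧ ¬(F ∨ T)) ∨ ¬(¬T ∧ (T ∨ T))) ∨ ¬(((T ∨ T) ∧ T) ∨ ¬(F ∧ F))
  step 5: (F ∨ ¬(¬T ∧ (T ∨ T))) ∨ ¬(((T ∨ T) ∧ T) ∨ ¬(F ∧ F))
  step 6: ¬(¬T ∧ (T ∨ T)) ∨ ¬(((T ∨ T) ∧ T) ∨ ¬(F ∧ F))
  step 7: (¬¬T ∨ ¬(T ∨ T)) ∨ ¬(((T ∨ T) ∧ T) ∨ ¬(F ∧ F))
  step 8: (T ∨ ¬(T ∨ T)) ∨ ¬(((T ∨ T) ∧ T) ∨ ¬(F ∧ F))
  step 9: T ∨ ¬(((T ∨ T) ∧ T) ∨ ¬(F ∧ F))
  step 10: T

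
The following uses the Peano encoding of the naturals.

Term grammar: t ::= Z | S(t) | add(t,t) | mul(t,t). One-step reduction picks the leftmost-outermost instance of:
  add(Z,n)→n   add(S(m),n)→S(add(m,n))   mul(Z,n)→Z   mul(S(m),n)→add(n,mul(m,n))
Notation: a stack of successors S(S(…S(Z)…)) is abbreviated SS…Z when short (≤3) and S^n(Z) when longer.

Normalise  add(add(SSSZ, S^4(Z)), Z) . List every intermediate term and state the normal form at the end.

  start: add(add(SSSZ, S^4(Z)), Z)
  [1] add(S(add(SSZ, S^4(Z))), Z)
  [2] S(add(add(SSZ, S^4(Z)), Z))
  [3] S(add(S(add(SZ, S^4(Z))), Z))
  [4] S(S(add(add(SZ, S^4(Z)), Z)))
  [5] S(S(add(S(add(Z, S^4(Z))), Z)))
  [6] S(S(S(add(add(Z, S^4(Z)), Z))))
  [7] S(S(S(add(S^4(Z), Z))))
  [8] S(S(S(S(add(SSSZ, Z)))))
  [9] S(S(S(S(S(add(SSZ, Z))))))
  [10] S(S(S(S(S(S(add(SZ, Z)))))))
  [11] S(S(S(S(S(S(S(add(Z, Z))))))))
  [12] S^7(Z)

Answer: normal form = S^7(Z)  (in 12 steps)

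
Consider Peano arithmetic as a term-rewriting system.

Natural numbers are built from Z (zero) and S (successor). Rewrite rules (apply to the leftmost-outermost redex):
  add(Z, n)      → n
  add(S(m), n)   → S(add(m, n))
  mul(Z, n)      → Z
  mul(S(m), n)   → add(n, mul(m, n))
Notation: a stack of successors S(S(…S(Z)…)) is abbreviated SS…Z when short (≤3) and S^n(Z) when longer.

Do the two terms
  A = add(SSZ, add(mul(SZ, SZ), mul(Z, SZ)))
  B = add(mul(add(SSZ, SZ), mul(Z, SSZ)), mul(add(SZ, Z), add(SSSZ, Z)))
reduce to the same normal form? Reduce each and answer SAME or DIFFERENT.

Answer: SAME — A ⇓ SSSZ, B ⇓ SSSZ

Reduction:
Term A:
  start: add(SSZ, add(mul(SZ, SZ), mul(Z, SZ)))
  step 1: S(add(SZ, add(mul(SZ, SZ), mul(Z, SZ))))
  step 2: S(S(add(Z, add(mul(SZ, SZ), mul(Z, SZ)))))
  step 3: S(S(add(mul(SZ, SZ), mul(Z, SZ))))
  step 4: S(S(add(add(SZ, mul(Z, SZ)), mul(Z, SZ))))
  step 5: S(S(add(S(add(Z, mul(Z, SZ))), mul(Z, SZ))))
  step 6: S(S(S(add(add(Z, mul(Z, SZ)), mul(Z, SZ)))))
  step 7: S(S(S(add(mul(Z, SZ), mul(Z, SZ)))))
  step 8: S(S(S(add(Z, mul(Z, SZ)))))
  step 9: S(S(S(mul(Z, SZ))))
  step 10: SSSZ

Term B:
  start: add(mul(add(SSZ, SZ), mul(Z, SSZ)), mul(add(SZ, Z), add(SSSZ, Z)))
  step 1: add(mul(S(add(SZ, SZ)), mul(Z, SSZ)), mul(add(SZ, Z), add(SSSZ, Z)))
  step 2: add(add(mul(Z, SSZ), mul(add(SZ, SZ), mul(Z, SSZ))), mul(add(SZ, Z), add(SSSZ, Z)))
  step 3: add(add(Z, mul(add(SZ, SZ), mul(Z, SSZ))), mul(add(SZ, Z), add(SSSZ, Z)))
  step 4: add(mul(add(SZ, SZ), mul(Z, SSZ)), mul(add(SZ, Z), add(SSSZ, Z)))
  step 5: add(mul(S(add(Z, SZ)), mul(Z, SSZ)), mul(add(SZ, Z), add(SSSZ, Z)))
  step 6: add(add(mul(Z, SSZ), mul(add(Z, SZ), mul(Z, SSZ))), mul(add(SZ, Z), add(SSSZ, Z)))
  step 7: add(add(Z, mul(add(Z, SZ), mul(Z, SSZ))), mul(add(SZ, Z), add(SSSZ, Z)))
  step 8: add(mul(add(Z, SZ), mul(Z, SSZ)), mul(add(SZ, Z), add(SSSZ, Z)))
  step 9: add(mul(SZ, mul(Z, SSZ)), mul(add(SZ, Z), add(SSSZ, Z)))
  step 10: add(add(mul(Z, SSZ), mul(Z, mul(Z, SSZ))), mul(add(SZ, Z), add(SSSZ, Z)))
  step 11: add(add(Z, mul(Z, mul(Z, SSZ))), mul(add(SZ, Z), add(SSSZ, Z)))
  step 12: add(mul(Z, mul(Z, SSZ)), mul(add(SZ, Z), add(SSSZ, Z)))
  step 13: add(Z, mul(add(SZ, Z), add(SSSZ, Z)))
  step 14: mul(add(SZ, Z), add(SSSZ, Z))
  step 15: mul(S(add(Z, Z)), add(SSSZ, Z))
  step 16: add(add(SSSZ, Z), mul(add(Z, Z), add(SSSZ, Z)))
  step 17: add(S(add(SSZ, Z)), mul(add(Z, Z), add(SSSZ, Z)))
  step 18: S(add(add(SSZ, Z), mul(add(Z, Z), add(SSSZ, Z))))
  step 19: S(add(S(add(SZ, Z)), mul(add(Z, Z), add(SSSZ, Z))))
  step 20: S(S(add(add(SZ, Z), mul(add(Z, Z), add(SSSZ, Z)))))
  step 21: S(S(add(S(add(Z, Z)), mul(add(Z, Z), add(SSSZ, Z)))))
  step 22: S(S(S(add(add(Z, Z), mul(add(Z, Z), add(SSSZ, Z))))))
  step 23: S(S(S(add(Z, mul(add(Z, Z), add(SSSZ, Z))))))
  step 24: S(S(S(mul(add(Z, Z), add(SSSZ, Z)))))
  step 25: S(S(S(mul(Z, add(SSSZ, Z)))))
  step 26: SSSZ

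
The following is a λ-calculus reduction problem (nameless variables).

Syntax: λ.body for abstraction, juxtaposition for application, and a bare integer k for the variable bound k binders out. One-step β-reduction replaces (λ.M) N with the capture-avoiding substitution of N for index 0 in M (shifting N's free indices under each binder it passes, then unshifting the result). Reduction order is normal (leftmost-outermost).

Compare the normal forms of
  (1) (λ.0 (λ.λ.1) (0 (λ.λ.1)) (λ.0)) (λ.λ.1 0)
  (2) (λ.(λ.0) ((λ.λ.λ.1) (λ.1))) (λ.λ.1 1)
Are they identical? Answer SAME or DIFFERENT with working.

Term A:
  start: (λ.0 (λ.λ.1) (0 (λ.λ.1)) (λ.0)) (λ.λ.1 0)
  step 1: (λ.λ.1 0) (λ.λ.1) ((λ.λ.1 0) (λ.λ.1)) (λ.0)
  step 2: (λ.(λ.λ.1) 0) ((λ.λ.1 0) (λ.λ.1)) (λ.0)
  step 3: (λ.λ.1) ((λ.λ.1 0) (λ.λ.1)) (λ.0)
  step 4: (λ.(λ.λ.1 0) (λ.λ.1)) (λ.0)
  step 5: (λ.λ.1 0) (λ.λ.1)
  step 6: λ.(λ.λ.1) 0
  step 7: λ.λ.1

Term B:
  start: (λ.(λ.0) ((λ.λ.λ.1) (λ.1))) (λ.λ.1 1)
  step 1: (λ.0) ((λ.λ.λ.1) (λ.λ.λ.1 1))
  step 2: (λ.λ.λ.1) (λ.λ.λ.1 1)
  step 3: λ.λ.1

Answer: SAME — A ⇓ λ.λ.1, B ⇓ λ.λ.1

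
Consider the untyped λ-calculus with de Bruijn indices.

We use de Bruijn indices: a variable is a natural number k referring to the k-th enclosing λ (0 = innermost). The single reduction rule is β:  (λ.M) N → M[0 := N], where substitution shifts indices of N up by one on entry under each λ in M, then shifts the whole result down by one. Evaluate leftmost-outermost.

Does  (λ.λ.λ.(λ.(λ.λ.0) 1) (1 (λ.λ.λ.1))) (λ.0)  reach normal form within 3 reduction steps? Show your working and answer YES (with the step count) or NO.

  start: (λ.λ.λ.(λ.(λ.λ.0) 1) (1 (λ.λ.λ.1))) (λ.0)
  [1] λ.λ.(λ.(λ.λ.0) 1) (1 (λ.λ.λ.1))
  [2] λ.λ.(λ.λ.0) 0
  [3] λ.λ.λ.0

Answer: YES — reaches normal form λ.λ.λ.0 in 3 ≤ 3 steps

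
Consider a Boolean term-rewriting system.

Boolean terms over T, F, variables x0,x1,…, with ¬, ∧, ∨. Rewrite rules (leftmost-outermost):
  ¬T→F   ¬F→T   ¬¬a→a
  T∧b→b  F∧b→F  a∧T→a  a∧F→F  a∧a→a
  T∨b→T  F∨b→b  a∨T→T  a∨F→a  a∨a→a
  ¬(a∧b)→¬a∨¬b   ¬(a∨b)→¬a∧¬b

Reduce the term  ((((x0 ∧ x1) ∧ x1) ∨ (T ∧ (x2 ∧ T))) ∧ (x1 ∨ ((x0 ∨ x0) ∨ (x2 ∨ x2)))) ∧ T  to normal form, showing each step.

  start: ((((x0 ∧ x1) ∧ x1) ∨ (T ∧ (x2 ∧ T))) ∧ (x1 ∨ ((x0 ∨ x0) ∨ (x2 ∨ x2)))) ∧ T
  →1  (((x0 ∧ x1) ∧ x1) ∨ (T ∧ (x2 ∧ T))) ∧ (x1 ∨ ((x0 ∨ x0) ∨ (x2 ∨ x2)))
  →2  (((x0 ∧ x1) ∧ x1) ∨ (x2 ∧ T)) ∧ (x1 ∨ ((x0 ∨ x0) ∨ (x2 ∨ x2)))
  →3  (((x0 ∧ x1) ∧ x1) ∨ x2) ∧ (x1 ∨ ((x0 ∨ x0) ∨ (x2 ∨ x2)))
  →4  (((x0 ∧ x1) ∧ x1) ∨ x2) ∧ (x1 ∨ (x0 ∨ (x2 ∨ x2)))
  →5  (((x0 ∧ x1) ∧ x1) ∨ x2) ∧ (x1 ∨ (x0 ∨ x2))

Answer: normal form = (((x0 ∧ x1) ∧ x1) ∨ x2) ∧ (x1 ∨ (x0 ∨ x2))  (in 5 steps)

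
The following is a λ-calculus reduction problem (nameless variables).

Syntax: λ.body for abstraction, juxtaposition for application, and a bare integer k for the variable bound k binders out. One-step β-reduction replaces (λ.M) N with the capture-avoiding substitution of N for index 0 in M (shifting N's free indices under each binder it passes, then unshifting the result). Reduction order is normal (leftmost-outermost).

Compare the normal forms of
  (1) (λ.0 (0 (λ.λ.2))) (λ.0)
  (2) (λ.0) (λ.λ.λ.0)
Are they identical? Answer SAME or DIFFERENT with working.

Answer: SAME — A ⇓ λ.λ.λ.0, B ⇓ λ.λ.λ.0

Reduction:
Term A:
  start: (λ.0 (0 (λ.λ.2))) (λ.0)
  →1  (λ.0) ((λ.0) (λ.λ.λ.0))
  →2  (λ.0) (λ.λ.λ.0)
  →3  λ.λ.λ.0

Term B:
  start: (λ.0) (λ.λ.λ.0)
  →1  λ.λ.λ.0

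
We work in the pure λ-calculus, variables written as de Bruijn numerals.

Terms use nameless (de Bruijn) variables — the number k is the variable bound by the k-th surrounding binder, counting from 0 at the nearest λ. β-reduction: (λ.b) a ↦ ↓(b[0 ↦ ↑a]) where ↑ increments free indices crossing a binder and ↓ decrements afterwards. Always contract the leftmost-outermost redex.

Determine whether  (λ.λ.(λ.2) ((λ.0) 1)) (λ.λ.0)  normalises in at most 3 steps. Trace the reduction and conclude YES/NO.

  start: (λ.λ.(λ.2) ((λ.0) 1)) (λ.λ.0)
  →1  λ.(λ.λ.λ.0) ((λ.0) (λ.λ.0))
  →2  λ.λ.λ.0

Answer: YES — reaches normal form λ.λ.λ.0 in 2 ≤ 3 steps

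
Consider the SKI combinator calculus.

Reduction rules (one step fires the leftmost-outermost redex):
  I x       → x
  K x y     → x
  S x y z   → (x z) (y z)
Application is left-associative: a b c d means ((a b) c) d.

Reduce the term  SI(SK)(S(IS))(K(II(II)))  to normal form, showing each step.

  start: SI(SK)(S(IS))(K(II(II)))
  step 1: I(S(IS))(SK(S(IS)))(K(II(II)))
  step 2: S(IS)(SK(S(IS)))(K(II(II)))
  step 3: IS(K(II(II)))(SK(S(IS))(K(II(II))))
  step 4: S(K(II(II)))(SK(S(IS))(K(II(II))))
  step 5: S(K(I(II)))(SK(S(IS))(K(II(II))))
  step 6: S(K(II))(SK(S(IS))(K(II(II))))
  step 7: S(KI)(SK(S(IS))(K(II(II))))
  step 8: S(KI)(K(K(II(II)))(S(IS)(K(II(II)))))
  step 9: S(KI)(K(II(II)))
  step 10: S(KI)(K(I(II)))
  step 11: S(KI)(K(II))
  step 12: S(KI)(KI)

Answer: normal form = S(KI)(KI)  (in 12 steps)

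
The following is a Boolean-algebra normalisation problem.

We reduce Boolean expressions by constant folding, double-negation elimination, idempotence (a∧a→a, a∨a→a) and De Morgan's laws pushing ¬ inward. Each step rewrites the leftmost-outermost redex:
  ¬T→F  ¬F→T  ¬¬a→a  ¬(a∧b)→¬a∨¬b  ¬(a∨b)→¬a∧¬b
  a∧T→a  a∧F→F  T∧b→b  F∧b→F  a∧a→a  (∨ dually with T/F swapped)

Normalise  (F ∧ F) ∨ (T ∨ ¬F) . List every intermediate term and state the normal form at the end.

Answer: normal form = T  (in 3 steps)

Derivation:
  start: (F ∧ F) ∨ (T ∨ ¬F)
  [1] F ∨ (T ∨ ¬F)
  [2] T ∨ ¬F
  [3] T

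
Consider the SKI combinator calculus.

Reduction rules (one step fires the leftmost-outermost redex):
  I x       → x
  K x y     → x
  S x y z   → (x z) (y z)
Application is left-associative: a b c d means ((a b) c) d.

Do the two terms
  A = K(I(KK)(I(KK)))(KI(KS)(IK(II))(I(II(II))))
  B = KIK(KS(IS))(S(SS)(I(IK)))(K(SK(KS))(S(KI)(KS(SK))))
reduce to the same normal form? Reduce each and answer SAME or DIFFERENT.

Term A:
  start: K(I(KK)(I(KK)))(KI(KS)(IK(II))(I(II(II))))
  →1  I(KK)(I(KK))
  →2  KK(I(KK))
  →3  K

Term B:
  start: KIK(KS(IS))(S(SS)(I(IK)))(K(SK(KS))(S(KI)(KS(SK))))
  →1  I(KS(IS))(S(SS)(I(IK)))(K(SK(KS))(S(KI)(KS(SK))))
  →2  KS(IS)(S(SS)(I(IK)))(K(SK(KS))(S(KI)(KS(SK))))
  →3  S(S(SS)(I(IK)))(K(SK(KS))(S(KI)(KS(SK))))
  →4  S(S(SS)(IK))(K(SK(KS))(S(KI)(KS(SK))))
  →5  S(S(SS)K)(K(SK(KS))(S(KI)(KS(SK))))
  →6  S(S(SS)K)(SK(KS))

Answer: DIFFERENT — A ⇓ K, B ⇓ S(S(SS)K)(SK(KS))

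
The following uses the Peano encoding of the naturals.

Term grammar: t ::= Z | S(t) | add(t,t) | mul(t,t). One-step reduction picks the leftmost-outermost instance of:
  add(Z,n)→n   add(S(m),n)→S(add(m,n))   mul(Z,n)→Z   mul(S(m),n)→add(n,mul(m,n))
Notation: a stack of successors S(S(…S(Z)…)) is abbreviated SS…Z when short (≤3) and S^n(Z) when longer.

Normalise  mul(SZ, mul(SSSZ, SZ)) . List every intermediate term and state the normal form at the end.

  start: mul(SZ, mul(SSSZ, SZ))
  →1  add(mul(SSSZ, SZ), mul(Z, mul(SSSZ, SZ)))
  →2  add(add(SZ, mul(SSZ, SZ)), mul(Z, mul(SSSZ, SZ)))
  →3  add(S(add(Z, mul(SSZ, SZ))), mul(Z, mul(SSSZ, SZ)))
  →4  S(add(add(Z, mul(SSZ, SZ)), mul(Z, mul(SSSZ, SZ))))
  →5  S(add(mul(SSZ, SZ), mul(Z, mul(SSSZ, SZ))))
  →6  S(add(add(SZ, mul(SZ, SZ)), mul(Z, mul(SSSZ, SZ))))
  →7  S(add(S(add(Z, mul(SZ, SZ))), mul(Z, mul(SSSZ, SZ))))
  →8  S(S(add(add(Z, mul(SZ, SZ)), mul(Z, mul(SSSZ, SZ)))))
  →9  S(S(add(mul(SZ, SZ), mul(Z, mul(SSSZ, SZ)))))
  →10  S(S(add(add(SZ, mul(Z, SZ)), mul(Z, mul(SSSZ, SZ)))))
  →11  S(S(add(S(add(Z, mul(Z, SZ))), mul(Z, mul(SSSZ, SZ)))))
  →12  S(S(S(add(add(Z, mul(Z, SZ)), mul(Z, mul(SSSZ, SZ))))))
  →13  S(S(S(add(mul(Z, SZ), mul(Z, mul(SSSZ, SZ))))))
  →14  S(S(S(add(Z, mul(Z, mul(SSSZ, SZ))))))
  →15  S(S(S(mul(Z, mul(SSSZ, SZ)))))
  →16  SSSZ

Answer: normal form = SSSZ  (in 16 steps)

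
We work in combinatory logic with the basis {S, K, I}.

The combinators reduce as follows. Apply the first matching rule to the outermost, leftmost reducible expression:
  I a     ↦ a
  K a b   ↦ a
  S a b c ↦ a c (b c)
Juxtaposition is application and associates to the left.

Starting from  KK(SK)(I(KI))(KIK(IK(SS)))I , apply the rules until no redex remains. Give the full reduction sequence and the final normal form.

  start: KK(SK)(I(KI))(KIK(IK(SS)))I
  step 1: K(I(KI))(KIK(IK(SS)))I
  step 2: I(KI)I
  step 3: KII
  step 4: I

Answer: normal form = I  (in 4 steps)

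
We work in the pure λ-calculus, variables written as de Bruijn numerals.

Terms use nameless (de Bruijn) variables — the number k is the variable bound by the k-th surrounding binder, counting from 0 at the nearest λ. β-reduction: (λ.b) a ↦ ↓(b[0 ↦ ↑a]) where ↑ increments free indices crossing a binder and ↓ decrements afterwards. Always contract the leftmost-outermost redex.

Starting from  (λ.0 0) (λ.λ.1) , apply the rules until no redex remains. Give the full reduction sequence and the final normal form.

  start: (λ.0 0) (λ.λ.1)
  step 1: (λ.λ.1) (λ.λ.1)
  step 2: λ.λ.λ.1

Answer: normal form = λ.λ.λ.1  (in 2 steps)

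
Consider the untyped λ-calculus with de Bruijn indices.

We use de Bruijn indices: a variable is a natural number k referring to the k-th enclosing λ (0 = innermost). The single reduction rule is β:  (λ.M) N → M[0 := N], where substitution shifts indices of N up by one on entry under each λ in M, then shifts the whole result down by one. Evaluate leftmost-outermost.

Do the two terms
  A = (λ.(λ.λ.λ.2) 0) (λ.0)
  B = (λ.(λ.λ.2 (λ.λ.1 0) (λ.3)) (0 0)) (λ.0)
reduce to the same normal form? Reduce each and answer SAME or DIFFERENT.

Answer: SAME — A ⇓ λ.λ.λ.0, B ⇓ λ.λ.λ.0

Reduction:
Term A:
  start: (λ.(λ.λ.λ.2) 0) (λ.0)
  [1] (λ.λ.λ.2) (λ.0)
  [2] λ.λ.λ.0

Term B:
  start: (λ.(λ.λ.2 (λ.λ.1 0) (λ.3)) (0 0)) (λ.0)
  [1] (λ.λ.(λ.0) (λ.λ.1 0) (λ.λ.0)) ((λ.0) (λ.0))
  [2] λ.(λ.0) (λ.λ.1 0) (λ.λ.0)
  [3] λ.(λ.λ.1 0) (λ.λ.0)
  [4] λ.λ.(λ.λ.0) 0
  [5] λ.λ.λ.0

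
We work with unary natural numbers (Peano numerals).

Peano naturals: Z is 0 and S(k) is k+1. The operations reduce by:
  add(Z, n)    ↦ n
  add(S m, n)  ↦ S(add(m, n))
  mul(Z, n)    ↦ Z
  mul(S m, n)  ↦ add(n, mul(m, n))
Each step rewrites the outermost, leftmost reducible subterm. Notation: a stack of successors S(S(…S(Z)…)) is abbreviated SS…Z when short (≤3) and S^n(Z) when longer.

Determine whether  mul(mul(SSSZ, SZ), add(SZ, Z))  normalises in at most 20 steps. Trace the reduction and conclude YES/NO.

Answer: NO — after 20 steps the term is S(S(add(S(add(Z, Z)), mul(add(Z, mul(Z, SZ)), add(SZ, Z))))), not yet normal

Working:
  start: mul(mul(SSSZ, SZ), add(SZ, Z))
  [1] mul(add(SZ, mul(SSZ, SZ)), add(SZ, Z))
  [2] mul(S(add(Z, mul(SSZ, SZ))), add(SZ, Z))
  [3] add(add(SZ, Z), mul(add(Z, mul(SSZ, SZ)), add(SZ, Z)))
  [4] add(S(add(Z, Z)), mul(add(Z, mul(SSZ, SZ)), add(SZ, Z)))
  [5] S(add(add(Z, Z), mul(add(Z, mul(SSZ, SZ)), add(SZ, Z))))
  [6] S(add(Z, mul(add(Z, mul(SSZ, SZ)), add(SZ, Z))))
  [7] S(mul(add(Z, mul(SSZ, SZ)), add(SZ, Z)))
  [8] S(mul(mul(SSZ, SZ), add(SZ, Z)))
  [9] S(mul(add(SZ, mul(SZ, SZ)), add(SZ, Z)))
  [10] S(mul(S(add(Z, mul(SZ, SZ))), add(SZ, Z)))
  [11] S(add(add(SZ, Z), mul(add(Z, mul(SZ, SZ)), add(SZ, Z))))
  [12] S(add(S(add(Z, Z)), mul(add(Z, mul(SZ, SZ)), add(SZ, Z))))
  [13] S(S(add(add(Z, Z), mul(add(Z, mul(SZ, SZ)), add(SZ, Z)))))
  [14] S(S(add(Z, mul(add(Z, mul(SZ, SZ)), add(SZ, Z)))))
  [15] S(S(mul(add(Z, mul(SZ, SZ)), add(SZ, Z))))
  [16] S(S(mul(mul(SZ, SZ), add(SZ, Z))))
  [17] S(S(mul(add(SZ, mul(Z, SZ)), add(SZ, Z))))
  [18] S(S(mul(S(add(Z, mul(Z, SZ))), add(SZ, Z))))
  [19] S(S(add(add(SZ, Z), mul(add(Z, mul(Z, SZ)), add(SZ, Z)))))
  [20] S(S(add(S(add(Z, Z)), mul(add(Z, mul(Z, SZ)), add(SZ, Z)))))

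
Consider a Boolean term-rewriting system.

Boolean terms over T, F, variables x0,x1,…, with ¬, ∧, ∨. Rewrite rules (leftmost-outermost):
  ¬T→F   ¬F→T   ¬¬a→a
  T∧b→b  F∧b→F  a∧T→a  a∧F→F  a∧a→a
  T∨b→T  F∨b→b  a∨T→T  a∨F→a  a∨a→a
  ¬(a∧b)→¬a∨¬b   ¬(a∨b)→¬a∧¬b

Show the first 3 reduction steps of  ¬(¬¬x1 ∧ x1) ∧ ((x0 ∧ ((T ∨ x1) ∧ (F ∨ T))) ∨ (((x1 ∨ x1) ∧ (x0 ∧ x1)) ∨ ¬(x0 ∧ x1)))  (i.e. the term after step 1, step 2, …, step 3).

Answer: after 3 steps: ¬x1 ∧ ((x0 ∧ ((T ∨ x1) ∧ (F ∨ T))) ∨ (((x1 ∨ x1) ∧ (x0 ∧ x1)) ∨ ¬(x0 ∧ x1)))

Reduction:
  start: ¬(¬¬x1 ∧ x1) ∧ ((x0 ∧ ((T ∨ x1) ∧ (F ∨ T))) ∨ (((x1 ∨ x1) ∧ (x0 ∧ x1)) ∨ ¬(x0 ∧ x1)))
  →1  (¬¬¬x1 ∨ ¬x1) ∧ ((x0 ∧ ((T ∨ x1) ∧ (F ∨ T))) ∨ (((x1 ∨ x1) ∧ (x0 ∧ x1)) ∨ ¬(x0 ∧ x1)))
  →2  (¬x1 ∨ ¬x1) ∧ ((x0 ∧ ((T ∨ x1) ∧ (F ∨ T))) ∨ (((x1 ∨ x1) ∧ (x0 ∧ x1)) ∨ ¬(x0 ∧ x1)))
  →3  ¬x1 ∧ ((x0 ∧ ((T ∨ x1) ∧ (F ∨ T))) ∨ (((x1 ∨ x1) ∧ (x0 ∧ x1)) ∨ ¬(x0 ∧ x1)))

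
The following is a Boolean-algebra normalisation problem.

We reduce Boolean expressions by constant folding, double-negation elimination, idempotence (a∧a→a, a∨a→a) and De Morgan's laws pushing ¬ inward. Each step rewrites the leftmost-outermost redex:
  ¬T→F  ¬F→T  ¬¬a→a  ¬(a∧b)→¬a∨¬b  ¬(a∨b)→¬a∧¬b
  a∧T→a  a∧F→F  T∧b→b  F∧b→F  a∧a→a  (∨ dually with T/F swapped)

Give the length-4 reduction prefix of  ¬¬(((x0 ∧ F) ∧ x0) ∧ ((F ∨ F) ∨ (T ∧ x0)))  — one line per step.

  start: ¬¬(((x0 ∧ F) ∧ x0) ∧ ((F ∨ F) ∨ (T ∧ x0)))
  →1  ((x0 ∧ F) ∧ x0) ∧ ((F ∨ F) ∨ (T ∧ x0))
  →2  (F ∧ x0) ∧ ((F ∨ F) ∨ (T ∧ x0))
  →3  F ∧ ((F ∨ F) ∨ (T ∧ x0))
  →4  F

Answer: after 4 steps: F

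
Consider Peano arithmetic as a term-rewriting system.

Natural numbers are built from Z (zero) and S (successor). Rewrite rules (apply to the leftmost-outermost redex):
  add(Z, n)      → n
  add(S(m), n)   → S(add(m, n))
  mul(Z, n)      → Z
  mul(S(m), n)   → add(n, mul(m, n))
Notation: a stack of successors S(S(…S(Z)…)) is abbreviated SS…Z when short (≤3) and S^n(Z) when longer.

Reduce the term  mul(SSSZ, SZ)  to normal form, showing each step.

Answer: normal form = SSSZ  (in 10 steps)

Reduction:
  start: mul(SSSZ, SZ)
  step 1: add(SZ, mul(SSZ, SZ))
  step 2: S(add(Z, mul(SSZ, SZ)))
  step 3: S(mul(SSZ, SZ))
  step 4: S(add(SZ, mul(SZ, SZ)))
  step 5: S(S(add(Z, mul(SZ, SZ))))
  step 6: S(S(mul(SZ, SZ)))
  step 7: S(S(add(SZ, mul(Z, SZ))))
  step 8: S(S(S(add(Z, mul(Z, SZ)))))
  step 9: S(S(S(mul(Z, SZ))))
  step 10: SSSZ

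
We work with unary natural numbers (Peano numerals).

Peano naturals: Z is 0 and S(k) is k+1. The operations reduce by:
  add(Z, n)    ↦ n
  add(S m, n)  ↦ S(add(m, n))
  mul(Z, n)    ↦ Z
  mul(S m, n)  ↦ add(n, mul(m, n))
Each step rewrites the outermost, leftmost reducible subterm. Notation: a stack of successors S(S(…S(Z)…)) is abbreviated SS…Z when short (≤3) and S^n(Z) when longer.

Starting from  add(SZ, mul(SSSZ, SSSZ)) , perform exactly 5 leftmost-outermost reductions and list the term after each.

Answer: after 5 steps: S(S(S(add(SZ, mul(SSZ, SSSZ)))))

Working:
  start: add(SZ, mul(SSSZ, SSSZ))
  step 1: S(add(Z, mul(SSSZ, SSSZ)))
  step 2: S(mul(SSSZ, SSSZ))
  step 3: S(add(SSSZ, mul(SSZ, SSSZ)))
  step 4: S(S(add(SSZ, mul(SSZ, SSSZ))))
  step 5: S(S(S(add(SZ, mul(SSZ, SSSZ)))))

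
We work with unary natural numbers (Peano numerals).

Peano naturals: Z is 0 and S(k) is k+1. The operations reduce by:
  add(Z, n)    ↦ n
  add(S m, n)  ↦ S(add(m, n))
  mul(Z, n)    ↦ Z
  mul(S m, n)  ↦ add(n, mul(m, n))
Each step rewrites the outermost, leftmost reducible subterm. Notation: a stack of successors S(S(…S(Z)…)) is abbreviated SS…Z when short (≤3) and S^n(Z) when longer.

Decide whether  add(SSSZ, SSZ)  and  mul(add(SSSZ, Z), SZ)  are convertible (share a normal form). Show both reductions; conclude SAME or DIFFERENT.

Answer: DIFFERENT — A ⇓ S^5(Z), B ⇓ SSSZ

Working:
Term A:
  start: add(SSSZ, SSZ)
  [1] S(add(SSZ, SSZ))
  [2] S(S(add(SZ, SSZ)))
  [3] S(S(S(add(Z, SSZ))))
  [4] S^5(Z)

Term B:
  start: mul(add(SSSZ, Z), SZ)
  [1] mul(S(add(SSZ, Z)), SZ)
  [2] add(SZ, mul(add(SSZ, Z), SZ))
  [3] S(add(Z, mul(add(SSZ, Z), SZ)))
  [4] S(mul(add(SSZ, Z), SZ))
  [5] S(mul(S(add(SZ, Z)), SZ))
  [6] S(add(SZ, mul(add(SZ, Z), SZ)))
  [7] S(S(add(Z, mul(add(SZ, Z), SZ))))
  [8] S(S(mul(add(SZ, Z), SZ)))
  [9] S(S(mul(S(add(Z, Z)), SZ)))
  [10] S(S(add(SZ, mul(add(Z, Z), SZ))))
  [11] S(S(S(add(Z, mul(add(Z, Z), SZ)))))
  [12] S(S(S(mul(add(Z, Z), SZ))))
  [13] S(S(S(mul(Z, SZ))))
  [14] SSSZ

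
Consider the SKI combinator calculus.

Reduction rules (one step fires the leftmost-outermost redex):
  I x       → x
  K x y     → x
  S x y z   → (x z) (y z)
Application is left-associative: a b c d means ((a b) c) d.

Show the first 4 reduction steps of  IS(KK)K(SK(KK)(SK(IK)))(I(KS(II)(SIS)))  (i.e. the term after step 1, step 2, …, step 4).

  start: IS(KK)K(SK(KK)(SK(IK)))(I(KS(II)(SIS)))
  [1] S(KK)K(SK(KK)(SK(IK)))(I(KS(II)(SIS)))
  [2] KK(SK(KK)(SK(IK)))(K(SK(KK)(SK(IK))))(I(KS(II)(SIS)))
  [3] K(K(SK(KK)(SK(IK))))(I(KS(II)(SIS)))
  [4] K(SK(KK)(SK(IK)))

Answer: after 4 steps: K(SK(KK)(SK(IK)))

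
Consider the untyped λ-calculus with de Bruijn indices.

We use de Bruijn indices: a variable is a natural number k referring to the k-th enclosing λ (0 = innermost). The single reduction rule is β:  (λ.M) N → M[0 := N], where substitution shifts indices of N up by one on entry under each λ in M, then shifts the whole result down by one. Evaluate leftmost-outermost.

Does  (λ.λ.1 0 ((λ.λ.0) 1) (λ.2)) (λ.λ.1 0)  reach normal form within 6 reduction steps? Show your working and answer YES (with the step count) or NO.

Answer: YES — reaches normal form λ.0 (λ.0) (λ.λ.λ.1 0) in 4 ≤ 6 steps

Derivation:
  start: (λ.λ.1 0 ((λ.λ.0) 1) (λ.2)) (λ.λ.1 0)
  step 1: λ.(λ.λ.1 0) 0 ((λ.λ.0) (λ.λ.1 0)) (λ.λ.λ.1 0)
  step 2: λ.(λ.1 0) ((λ.λ.0) (λ.λ.1 0)) (λ.λ.λ.1 0)
  step 3: λ.0 ((λ.λ.0) (λ.λ.1 0)) (λ.λ.λ.1 0)
  step 4: λ.0 (λ.0) (λ.λ.λ.1 0)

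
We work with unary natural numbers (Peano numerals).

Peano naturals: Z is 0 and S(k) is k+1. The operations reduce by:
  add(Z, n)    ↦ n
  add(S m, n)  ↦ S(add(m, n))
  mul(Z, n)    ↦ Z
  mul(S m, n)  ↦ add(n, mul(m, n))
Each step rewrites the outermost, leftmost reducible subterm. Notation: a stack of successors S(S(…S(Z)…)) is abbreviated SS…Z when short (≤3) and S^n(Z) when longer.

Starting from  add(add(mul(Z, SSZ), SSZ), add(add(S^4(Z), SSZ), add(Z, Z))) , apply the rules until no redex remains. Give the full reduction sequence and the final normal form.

Answer: normal form = S^8(Z)  (in 18 steps)

Derivation:
  start: add(add(mul(Z, SSZ), SSZ), add(add(S^4(Z), SSZ), add(Z, Z)))
  step 1: add(add(Z, SSZ), add(add(S^4(Z), SSZ), add(Z, Z)))
  step 2: add(SSZ, add(add(S^4(Z), SSZ), add(Z, Z)))
  step 3: S(add(SZ, add(add(S^4(Z), SSZ), add(Z, Z))))
  step 4: S(S(add(Z, add(add(S^4(Z), SSZ), add(Z, Z)))))
  step 5: S(S(add(add(S^4(Z), SSZ), add(Z, Z))))
  step 6: S(S(add(S(add(SSSZ, SSZ)), add(Z, Z))))
  step 7: S(S(S(add(add(SSSZ, SSZ), add(Z, Z)))))
  step 8: S(S(S(add(S(add(SSZ, SSZ)), add(Z, Z)))))
  step 9: S(S(S(S(add(add(SSZ, SSZ), add(Z, Z))))))
  step 10: S(S(S(S(add(S(add(SZ, SSZ)), add(Z, Z))))))
  step 11: S(S(S(S(S(add(add(SZ, SSZ), add(Z, Z)))))))
  step 12: S(S(S(S(S(add(S(add(Z, SSZ)), add(Z, Z)))))))
  step 13: S(S(S(S(S(S(add(add(Z, SSZ), add(Z, Z))))))))
  step 14: S(S(S(S(S(S(add(SSZ, add(Z, Z))))))))
  step 15: S(S(S(S(S(S(S(add(SZ, add(Z, Z)))))))))
  step 16: S(S(S(S(S(S(S(S(add(Z, add(Z, Z))))))))))
  step 17: S(S(S(S(S(S(S(S(add(Z, Z)))))))))
  step 18: S^8(Z)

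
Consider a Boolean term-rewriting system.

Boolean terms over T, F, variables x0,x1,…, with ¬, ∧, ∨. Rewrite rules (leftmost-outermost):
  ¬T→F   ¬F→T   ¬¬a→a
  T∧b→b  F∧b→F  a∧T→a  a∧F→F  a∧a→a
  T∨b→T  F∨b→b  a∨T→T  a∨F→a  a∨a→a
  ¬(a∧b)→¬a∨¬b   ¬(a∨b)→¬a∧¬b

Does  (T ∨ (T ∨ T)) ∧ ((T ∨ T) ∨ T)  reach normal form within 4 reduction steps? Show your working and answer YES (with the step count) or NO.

Answer: YES — reaches normal form T in 3 ≤ 4 steps

Working:
  start: (T ∨ (T ∨ T)) ∧ ((T ∨ T) ∨ T)
  →1  T ∧ ((T ∨ T) ∨ T)
  →2  (T ∨ T) ∨ T
  →3  T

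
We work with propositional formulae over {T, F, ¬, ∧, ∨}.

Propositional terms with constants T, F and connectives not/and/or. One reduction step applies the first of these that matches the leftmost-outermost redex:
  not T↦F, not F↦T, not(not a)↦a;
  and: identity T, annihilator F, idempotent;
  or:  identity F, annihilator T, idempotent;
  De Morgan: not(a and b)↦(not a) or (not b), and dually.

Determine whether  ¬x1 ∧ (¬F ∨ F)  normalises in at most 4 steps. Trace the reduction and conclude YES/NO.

Answer: YES — reaches normal form ¬x1 in 3 ≤ 4 steps

Working:
  start: ¬x1 ∧ (¬F ∨ F)
  →1  ¬x1 ∧ ¬F
  →2  ¬x1 ∧ T
  →3  ¬x1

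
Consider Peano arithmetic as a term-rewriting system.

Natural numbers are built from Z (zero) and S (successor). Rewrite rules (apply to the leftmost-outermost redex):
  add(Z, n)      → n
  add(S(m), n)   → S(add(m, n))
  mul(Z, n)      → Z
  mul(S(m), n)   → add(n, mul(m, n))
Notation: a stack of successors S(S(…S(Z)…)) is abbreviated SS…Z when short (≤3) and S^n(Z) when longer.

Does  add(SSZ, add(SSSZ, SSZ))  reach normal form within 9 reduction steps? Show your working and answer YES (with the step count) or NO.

Answer: YES — reaches normal form S^7(Z) in 7 ≤ 9 steps

Reduction:
  start: add(SSZ, add(SSSZ, SSZ))
  [1] S(add(SZ, add(SSSZ, SSZ)))
  [2] S(S(add(Z, add(SSSZ, SSZ))))
  [3] S(S(add(SSSZ, SSZ)))
  [4] S(S(S(add(SSZ, SSZ))))
  [5] S(S(S(S(add(SZ, SSZ)))))
  [6] S(S(S(S(S(add(Z, SSZ))))))
  [7] S^7(Z)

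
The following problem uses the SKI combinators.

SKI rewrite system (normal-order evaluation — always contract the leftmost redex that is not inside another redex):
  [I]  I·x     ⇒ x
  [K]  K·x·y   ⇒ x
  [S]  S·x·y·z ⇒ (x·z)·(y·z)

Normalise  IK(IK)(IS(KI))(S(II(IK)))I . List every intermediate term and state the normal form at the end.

Answer: normal form = SK  (in 7 steps)

Derivation:
  start: IK(IK)(IS(KI))(S(II(IK)))I
  [1] K(IK)(IS(KI))(S(II(IK)))I
  [2] IK(S(II(IK)))I
  [3] K(S(II(IK)))I
  [4] S(II(IK))
  [5] S(I(IK))
  [6] S(IK)
  [7] SK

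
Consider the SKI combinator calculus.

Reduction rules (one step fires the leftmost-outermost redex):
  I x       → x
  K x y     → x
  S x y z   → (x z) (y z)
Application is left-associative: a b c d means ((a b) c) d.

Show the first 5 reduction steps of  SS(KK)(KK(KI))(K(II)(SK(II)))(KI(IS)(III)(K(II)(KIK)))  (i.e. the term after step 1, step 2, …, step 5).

  start: SS(KK)(KK(KI))(K(II)(SK(II)))(KI(IS)(III)(K(II)(KIK)))
  step 1: S(KK(KI))(KK(KK(KI)))(K(II)(SK(II)))(KI(IS)(III)(K(II)(KIK)))
  step 2: KK(KI)(K(II)(SK(II)))(KK(KK(KI))(K(II)(SK(II))))(KI(IS)(III)(K(II)(KIK)))
  step 3: K(K(II)(SK(II)))(KK(KK(KI))(K(II)(SK(II))))(KI(IS)(III)(K(II)(KIK)))
  step 4: K(II)(SK(II))(KI(IS)(III)(K(II)(KIK)))
  step 5: II(KI(IS)(III)(K(II)(KIK)))

Answer: after 5 steps: II(KI(IS)(III)(K(II)(KIK)))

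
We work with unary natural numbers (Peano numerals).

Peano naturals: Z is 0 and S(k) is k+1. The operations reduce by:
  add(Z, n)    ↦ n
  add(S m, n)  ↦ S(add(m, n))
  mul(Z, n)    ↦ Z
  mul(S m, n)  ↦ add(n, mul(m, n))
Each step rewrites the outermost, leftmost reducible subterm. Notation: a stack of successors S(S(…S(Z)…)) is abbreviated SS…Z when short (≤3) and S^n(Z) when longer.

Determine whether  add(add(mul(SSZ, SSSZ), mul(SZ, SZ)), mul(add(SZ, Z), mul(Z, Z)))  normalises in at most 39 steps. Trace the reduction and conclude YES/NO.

Answer: YES — reaches normal form S^7(Z) in 36 ≤ 39 steps

Reduction:
  start: add(add(mul(SSZ, SSSZ), mul(SZ, SZ)), mul(add(SZ, Z), mul(Z, Z)))
  step 1: add(add(add(SSSZ, mul(SZ, SSSZ)), mul(SZ, SZ)), mul(add(SZ, Z), mul(Z, Z)))
  step 2: add(add(S(add(SSZ, mul(SZ, SSSZ))), mul(SZ, SZ)), mul(add(SZ, Z), mul(Z, Z)))
  step 3: add(S(add(add(SSZ, mul(SZ, SSSZ)), mul(SZ, SZ))), mul(add(SZ, Z), mul(Z, Z)))
  step 4: S(add(add(add(SSZ, mul(SZ, SSSZ)), mul(SZ, SZ)), mul(add(SZ, Z), mul(Z, Z))))
  step 5: S(add(add(S(add(SZ, mul(SZ, SSSZ))), mul(SZ, SZ)), mul(add(SZ, Z), mul(Z, Z))))
  step 6: S(add(S(add(add(SZ, mul(SZ, SSSZ)), mul(SZ, SZ))), mul(add(SZ, Z), mul(Z, Z))))
  step 7: S(S(add(add(add(SZ, mul(SZ, SSSZ)), mul(SZ, SZ)), mul(add(SZ, Z), mul(Z, Z)))))
  step 8: S(S(add(add(S(add(Z, mul(SZ, SSSZ))), mul(SZ, SZ)), mul(add(SZ, Z), mul(Z, Z)))))
  step 9: S(S(add(S(add(add(Z, mul(SZ, SSSZ)), mul(SZ, SZ))), mul(add(SZ, Z), mul(Z, Z)))))
  step 10: S(S(S(add(add(add(Z, mul(SZ, SSSZ)), mul(SZ, SZ)), mul(add(SZ, Z), mul(Z, Z))))))
  step 11: S(S(S(add(add(mul(SZ, SSSZ), mul(SZ, SZ)), mul(add(SZ, Z), mul(Z, Z))))))
  step 12: S(S(S(add(add(add(SSSZ, mul(Z, SSSZ)), mul(SZ, SZ)), mul(add(SZ, Z), mul(Z, Z))))))
  step 13: S(S(S(add(add(S(add(SSZ, mul(Z, SSSZ))), mul(SZ, SZ)), mul(add(SZ, Z), mul(Z, Z))))))
  step 14: S(S(S(add(S(add(add(SSZ, mul(Z, SSSZ)), mul(SZ, SZ))), mul(add(SZ, Z), mul(Z, Z))))))
  step 15: S(S(S(S(add(add(add(SSZ, mul(Z, SSSZ)), mul(SZ, SZ)), mul(add(SZ, Z), mul(Z, Z)))))))
  step 16: S(S(S(S(add(add(S(add(SZ, mul(Z, SSSZ))), mul(SZ, SZ)), mul(add(SZ, Z), mul(Z, Z)))))))
  step 17: S(S(S(S(add(S(add(add(SZ, mul(Z, SSSZ)), mul(SZ, SZ))), mul(add(SZ, Z), mul(Z, Z)))))))
  step 18: S(S(S(S(S(add(add(add(SZ, mul(Z, SSSZ)), mul(SZ, SZ)), mul(add(SZ, Z), mul(Z, Z))))))))
  step 19: S(S(S(S(S(add(add(S(add(Z, mul(Z, SSSZ))), mul(SZ, SZ)), mul(add(SZ, Z), mul(Z, Z))))))))
  step 20: S(S(S(S(S(add(S(add(add(Z, mul(Z, SSSZ)), mul(SZ, SZ))), mul(add(SZ, Z), mul(Z, Z))))))))
  step 21: S(S(S(S(S(S(add(add(add(Z, mul(Z, SSSZ)), mul(SZ, SZ)), mul(add(SZ, Z), mul(Z, Z)))))))))
  step 22: S(S(S(S(S(S(add(add(mul(Z, SSSZ), mul(SZ, SZ)), mul(add(SZ, Z), mul(Z, Z)))))))))
  step 23: S(S(S(S(S(S(add(add(Z, mul(SZ, SZ)), mul(add(SZ, Z), mul(Z, Z)))))))))
  step 24: S(S(S(S(S(S(add(mul(SZ, SZ), mul(add(SZ, Z), mul(Z, Z)))))))))
  step 25: S(S(S(S(S(S(add(add(SZ, mul(Z, SZ)), mul(add(SZ, Z), mul(Z, Z)))))))))
  step 26: S(S(S(S(S(S(add(S(add(Z, mul(Z, SZ))), mul(add(SZ, Z), mul(Z, Z)))))))))
  step 27: S(S(S(S(S(S(S(add(add(Z, mul(Z, SZ)), mul(add(SZ, Z), mul(Z, Z))))))))))
  step 28: S(S(S(S(S(S(S(add(mul(Z, SZ), mul(add(SZ, Z), mul(Z, Z))))))))))
  step 29: S(S(S(S(S(S(S(add(Z, mul(add(SZ, Z), mul(Z, Z))))))))))
  step 30: S(S(S(S(S(S(S(mul(add(SZ, Z), mul(Z, Z)))))))))
  step 31: S(S(S(S(S(S(S(mul(S(add(Z, Z)), mul(Z, Z)))))))))
  step 32: S(S(S(S(S(S(S(add(mul(Z, Z), mul(add(Z, Z), mul(Z, Z))))))))))
  step 33: S(S(S(S(S(S(S(add(Z, mul(add(Z, Z), mul(Z, Z))))))))))
  step 34: S(S(S(S(S(S(S(mul(add(Z, Z), mul(Z, Z)))))))))
  step 35: S(S(S(S(S(S(S(mul(Z, mul(Z, Z)))))))))
  step 36: S^7(Z)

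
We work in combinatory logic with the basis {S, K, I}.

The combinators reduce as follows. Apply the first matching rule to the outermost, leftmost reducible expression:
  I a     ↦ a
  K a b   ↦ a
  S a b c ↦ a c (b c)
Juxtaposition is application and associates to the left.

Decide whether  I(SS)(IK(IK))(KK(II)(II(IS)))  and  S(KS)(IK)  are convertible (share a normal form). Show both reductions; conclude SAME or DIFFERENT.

Term A:
  start: I(SS)(IK(IK))(KK(II)(II(IS)))
  [1] SS(IK(IK))(KK(II)(II(IS)))
  [2] S(KK(II)(II(IS)))(IK(IK)(KK(II)(II(IS))))
  [3] S(K(II(IS)))(IK(IK)(KK(II)(II(IS))))
  [4] S(K(I(IS)))(IK(IK)(KK(II)(II(IS))))
  [5] S(K(IS))(IK(IK)(KK(II)(II(IS))))
  [6] S(KS)(IK(IK)(KK(II)(II(IS))))
  [7] S(KS)(K(IK)(KK(II)(II(IS))))
  [8] S(KS)(IK)
  [9] S(KS)K

Term B:
  start: S(KS)(IK)
  [1] S(KS)K

Answer: SAME — A ⇓ S(KS)K, B ⇓ S(KS)K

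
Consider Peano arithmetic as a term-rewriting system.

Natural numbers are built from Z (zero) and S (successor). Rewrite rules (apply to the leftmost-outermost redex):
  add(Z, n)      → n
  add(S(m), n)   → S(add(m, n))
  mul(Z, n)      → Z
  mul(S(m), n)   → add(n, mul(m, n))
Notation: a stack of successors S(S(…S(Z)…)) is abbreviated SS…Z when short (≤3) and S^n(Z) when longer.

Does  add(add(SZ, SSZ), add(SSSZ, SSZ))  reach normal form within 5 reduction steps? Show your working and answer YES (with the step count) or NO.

Answer: NO — after 5 steps the term is S(S(S(add(Z, add(SSSZ, SSZ))))), not yet normal

Reduction:
  start: add(add(SZ, SSZ), add(SSSZ, SSZ))
  step 1: add(S(add(Z, SSZ)), add(SSSZ, SSZ))
  step 2: S(add(add(Z, SSZ), add(SSSZ, SSZ)))
  step 3: S(add(SSZ, add(SSSZ, SSZ)))
  step 4: S(S(add(SZ, add(SSSZ, SSZ))))
  step 5: S(S(S(add(Z, add(SSSZ, SSZ)))))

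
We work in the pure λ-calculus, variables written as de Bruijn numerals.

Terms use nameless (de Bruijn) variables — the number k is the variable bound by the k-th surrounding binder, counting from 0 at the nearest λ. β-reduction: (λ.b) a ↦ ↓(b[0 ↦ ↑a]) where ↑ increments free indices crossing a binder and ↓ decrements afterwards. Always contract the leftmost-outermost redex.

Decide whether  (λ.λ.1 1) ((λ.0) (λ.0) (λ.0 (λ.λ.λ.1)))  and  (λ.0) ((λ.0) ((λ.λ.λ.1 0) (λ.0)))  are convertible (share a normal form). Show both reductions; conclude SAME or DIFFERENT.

Term A:
  start: (λ.λ.1 1) ((λ.0) (λ.0) (λ.0 (λ.λ.λ.1)))
  →1  λ.(λ.0) (λ.0) (λ.0 (λ.λ.λ.1)) ((λ.0) (λ.0) (λ.0 (λ.λ.λ.1)))
  →2  λ.(λ.0) (λ.0 (λ.λ.λ.1)) ((λ.0) (λ.0) (λ.0 (λ.λ.λ.1)))
  →3  λ.(λ.0 (λ.λ.λ.1)) ((λ.0) (λ.0) (λ.0 (λ.λ.λ.1)))
  →4  λ.(λ.0) (λ.0) (λ.0 (λ.λ.λ.1)) (λ.λ.λ.1)
  →5  λ.(λ.0) (λ.0 (λ.λ.λ.1)) (λ.λ.λ.1)
  →6  λ.(λ.0 (λ.λ.λ.1)) (λ.λ.λ.1)
  →7  λ.(λ.λ.λ.1) (λ.λ.λ.1)
  →8  λ.λ.λ.1

Term B:
  start: (λ.0) ((λ.0) ((λ.λ.λ.1 0) (λ.0)))
  →1  (λ.0) ((λ.λ.λ.1 0) (λ.0))
  →2  (λ.λ.λ.1 0) (λ.0)
  →3  λ.λ.1 0

Answer: DIFFERENT — A ⇓ λ.λ.λ.1, B ⇓ λ.λ.1 0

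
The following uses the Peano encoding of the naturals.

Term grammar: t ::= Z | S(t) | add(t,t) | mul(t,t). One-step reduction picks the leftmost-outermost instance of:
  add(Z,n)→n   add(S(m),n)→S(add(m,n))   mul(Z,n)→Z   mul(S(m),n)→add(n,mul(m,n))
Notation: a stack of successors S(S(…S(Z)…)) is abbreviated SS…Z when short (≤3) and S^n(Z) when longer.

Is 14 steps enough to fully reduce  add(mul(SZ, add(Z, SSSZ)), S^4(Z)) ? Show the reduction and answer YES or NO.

  start: add(mul(SZ, add(Z, SSSZ)), S^4(Z))
  step 1: add(add(add(Z, SSSZ), mul(Z, add(Z, SSSZ))), S^4(Z))
  step 2: add(add(SSSZ, mul(Z, add(Z, SSSZ))), S^4(Z))
  step 3: add(S(add(SSZ, mul(Z, add(Z, SSSZ)))), S^4(Z))
  step 4: S(add(add(SSZ, mul(Z, add(Z, SSSZ))), S^4(Z)))
  step 5: S(add(S(add(SZ, mul(Z, add(Z, SSSZ)))), S^4(Z)))
  step 6: S(S(add(add(SZ, mul(Z, add(Z, SSSZ))), S^4(Z))))
  step 7: S(S(add(S(add(Z, mul(Z, add(Z, SSSZ)))), S^4(Z))))
  step 8: S(S(S(add(add(Z, mul(Z, add(Z, SSSZ))), S^4(Z)))))
  step 9: S(S(S(add(mul(Z, add(Z, SSSZ)), S^4(Z)))))
  step 10: S(S(S(add(Z, S^4(Z)))))
  step 11: S^7(Z)

Answer: YES — reaches normal form S^7(Z) in 11 ≤ 14 steps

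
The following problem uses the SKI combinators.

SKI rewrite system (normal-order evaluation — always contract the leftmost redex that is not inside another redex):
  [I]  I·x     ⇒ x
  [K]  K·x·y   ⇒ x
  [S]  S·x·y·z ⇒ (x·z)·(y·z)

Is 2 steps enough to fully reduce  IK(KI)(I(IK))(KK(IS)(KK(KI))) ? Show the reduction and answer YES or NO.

Answer: NO — after 2 steps the term is KI(KK(IS)(KK(KI))), not yet normal

Working:
  start: IK(KI)(I(IK))(KK(IS)(KK(KI)))
  [1] K(KI)(I(IK))(KK(IS)(KK(KI)))
  [2] KI(KK(IS)(KK(KI)))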